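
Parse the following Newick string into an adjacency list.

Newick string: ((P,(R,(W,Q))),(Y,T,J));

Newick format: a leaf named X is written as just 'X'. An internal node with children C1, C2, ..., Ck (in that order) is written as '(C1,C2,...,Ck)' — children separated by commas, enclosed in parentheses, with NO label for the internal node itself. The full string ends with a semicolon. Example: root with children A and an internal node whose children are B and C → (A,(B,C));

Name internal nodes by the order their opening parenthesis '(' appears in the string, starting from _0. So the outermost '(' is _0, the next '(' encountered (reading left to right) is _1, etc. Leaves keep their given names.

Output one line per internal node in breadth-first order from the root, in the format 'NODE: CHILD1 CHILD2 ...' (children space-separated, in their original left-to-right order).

Input: ((P,(R,(W,Q))),(Y,T,J));
Scanning left-to-right, naming '(' by encounter order:
  pos 0: '(' -> open internal node _0 (depth 1)
  pos 1: '(' -> open internal node _1 (depth 2)
  pos 4: '(' -> open internal node _2 (depth 3)
  pos 7: '(' -> open internal node _3 (depth 4)
  pos 11: ')' -> close internal node _3 (now at depth 3)
  pos 12: ')' -> close internal node _2 (now at depth 2)
  pos 13: ')' -> close internal node _1 (now at depth 1)
  pos 15: '(' -> open internal node _4 (depth 2)
  pos 21: ')' -> close internal node _4 (now at depth 1)
  pos 22: ')' -> close internal node _0 (now at depth 0)
Total internal nodes: 5
BFS adjacency from root:
  _0: _1 _4
  _1: P _2
  _4: Y T J
  _2: R _3
  _3: W Q

Answer: _0: _1 _4
_1: P _2
_4: Y T J
_2: R _3
_3: W Q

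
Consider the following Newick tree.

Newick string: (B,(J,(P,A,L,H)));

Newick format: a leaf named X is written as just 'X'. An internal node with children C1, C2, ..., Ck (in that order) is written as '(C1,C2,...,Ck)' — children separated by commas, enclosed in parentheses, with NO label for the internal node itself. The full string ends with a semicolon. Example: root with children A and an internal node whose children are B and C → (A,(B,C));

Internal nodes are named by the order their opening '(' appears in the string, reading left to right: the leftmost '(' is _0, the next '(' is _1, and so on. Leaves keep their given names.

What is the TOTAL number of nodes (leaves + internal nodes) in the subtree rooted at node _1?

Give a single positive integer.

Newick: (B,(J,(P,A,L,H)));
Locate _1: it is the '(' at position 3 (the 2nd '(' reading left to right).
Query: subtree rooted at _1
_1: subtree_size = 1 + 6
  J: subtree_size = 1 + 0
  _2: subtree_size = 1 + 4
    P: subtree_size = 1 + 0
    A: subtree_size = 1 + 0
    L: subtree_size = 1 + 0
    H: subtree_size = 1 + 0
Total subtree size of _1: 7

Answer: 7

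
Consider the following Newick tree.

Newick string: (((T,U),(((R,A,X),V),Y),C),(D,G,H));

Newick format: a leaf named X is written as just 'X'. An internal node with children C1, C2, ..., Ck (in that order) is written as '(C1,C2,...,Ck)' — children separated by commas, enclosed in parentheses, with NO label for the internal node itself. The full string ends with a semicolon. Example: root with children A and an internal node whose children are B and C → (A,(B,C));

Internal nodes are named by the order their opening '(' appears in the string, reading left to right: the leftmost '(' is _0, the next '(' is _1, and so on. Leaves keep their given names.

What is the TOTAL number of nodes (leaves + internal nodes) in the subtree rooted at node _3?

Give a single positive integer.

Answer: 8

Derivation:
Newick: (((T,U),(((R,A,X),V),Y),C),(D,G,H));
Locate _3: it is the '(' at position 8 (the 4th '(' reading left to right).
Query: subtree rooted at _3
_3: subtree_size = 1 + 7
  _4: subtree_size = 1 + 5
    _5: subtree_size = 1 + 3
      R: subtree_size = 1 + 0
      A: subtree_size = 1 + 0
      X: subtree_size = 1 + 0
    V: subtree_size = 1 + 0
  Y: subtree_size = 1 + 0
Total subtree size of _3: 8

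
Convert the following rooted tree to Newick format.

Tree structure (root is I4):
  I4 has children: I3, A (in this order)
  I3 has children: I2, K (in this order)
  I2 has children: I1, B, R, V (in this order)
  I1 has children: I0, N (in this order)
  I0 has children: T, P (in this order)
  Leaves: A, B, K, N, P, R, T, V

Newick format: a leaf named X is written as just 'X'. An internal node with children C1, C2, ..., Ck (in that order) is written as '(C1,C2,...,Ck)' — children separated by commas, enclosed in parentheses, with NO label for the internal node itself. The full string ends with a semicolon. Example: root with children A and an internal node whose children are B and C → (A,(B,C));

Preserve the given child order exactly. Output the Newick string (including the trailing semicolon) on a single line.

internal I4 with children ['I3', 'A']
  internal I3 with children ['I2', 'K']
    internal I2 with children ['I1', 'B', 'R', 'V']
      internal I1 with children ['I0', 'N']
        internal I0 with children ['T', 'P']
          leaf 'T' → 'T'
          leaf 'P' → 'P'
        → '(T,P)'
        leaf 'N' → 'N'
      → '((T,P),N)'
      leaf 'B' → 'B'
      leaf 'R' → 'R'
      leaf 'V' → 'V'
    → '(((T,P),N),B,R,V)'
    leaf 'K' → 'K'
  → '((((T,P),N),B,R,V),K)'
  leaf 'A' → 'A'
→ '(((((T,P),N),B,R,V),K),A)'
Final: (((((T,P),N),B,R,V),K),A);

Answer: (((((T,P),N),B,R,V),K),A);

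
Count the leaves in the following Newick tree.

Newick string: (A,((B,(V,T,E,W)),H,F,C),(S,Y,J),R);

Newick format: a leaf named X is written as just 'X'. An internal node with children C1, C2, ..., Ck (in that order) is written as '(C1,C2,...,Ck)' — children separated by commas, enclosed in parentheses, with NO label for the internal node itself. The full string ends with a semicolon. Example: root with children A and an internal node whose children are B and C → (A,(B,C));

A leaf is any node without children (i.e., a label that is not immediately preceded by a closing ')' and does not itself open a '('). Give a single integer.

Newick: (A,((B,(V,T,E,W)),H,F,C),(S,Y,J),R);
Scan left-to-right; a leaf is any maximal label run not followed by '(':
  pos 1: leaf 'A' → count = 1
  pos 5: leaf 'B' → count = 2
  pos 8: leaf 'V' → count = 3
  pos 10: leaf 'T' → count = 4
  pos 12: leaf 'E' → count = 5
  pos 14: leaf 'W' → count = 6
  pos 18: leaf 'H' → count = 7
  pos 20: leaf 'F' → count = 8
  pos 22: leaf 'C' → count = 9
  pos 26: leaf 'S' → count = 10
  pos 28: leaf 'Y' → count = 11
  pos 30: leaf 'J' → count = 12
  pos 33: leaf 'R' → count = 13
Total leaves: 13

Answer: 13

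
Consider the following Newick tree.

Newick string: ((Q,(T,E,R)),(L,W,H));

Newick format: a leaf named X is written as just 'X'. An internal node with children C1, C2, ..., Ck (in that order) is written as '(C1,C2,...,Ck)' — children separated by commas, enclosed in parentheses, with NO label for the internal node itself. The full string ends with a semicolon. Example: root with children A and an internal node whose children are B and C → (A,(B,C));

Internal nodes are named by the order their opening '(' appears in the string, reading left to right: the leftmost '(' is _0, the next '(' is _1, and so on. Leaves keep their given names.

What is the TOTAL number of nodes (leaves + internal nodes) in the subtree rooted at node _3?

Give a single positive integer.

Newick: ((Q,(T,E,R)),(L,W,H));
Locate _3: it is the '(' at position 13 (the 4th '(' reading left to right).
Query: subtree rooted at _3
_3: subtree_size = 1 + 3
  L: subtree_size = 1 + 0
  W: subtree_size = 1 + 0
  H: subtree_size = 1 + 0
Total subtree size of _3: 4

Answer: 4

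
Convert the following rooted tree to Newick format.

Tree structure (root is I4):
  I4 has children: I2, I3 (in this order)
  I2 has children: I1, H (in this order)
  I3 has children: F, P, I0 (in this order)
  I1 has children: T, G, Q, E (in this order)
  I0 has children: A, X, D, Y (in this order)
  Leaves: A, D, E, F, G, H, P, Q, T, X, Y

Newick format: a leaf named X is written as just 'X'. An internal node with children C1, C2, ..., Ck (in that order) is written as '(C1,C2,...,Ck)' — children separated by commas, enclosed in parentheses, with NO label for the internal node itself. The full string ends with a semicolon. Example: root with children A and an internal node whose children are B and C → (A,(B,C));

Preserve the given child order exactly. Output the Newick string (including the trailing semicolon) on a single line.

Answer: (((T,G,Q,E),H),(F,P,(A,X,D,Y)));

Derivation:
internal I4 with children ['I2', 'I3']
  internal I2 with children ['I1', 'H']
    internal I1 with children ['T', 'G', 'Q', 'E']
      leaf 'T' → 'T'
      leaf 'G' → 'G'
      leaf 'Q' → 'Q'
      leaf 'E' → 'E'
    → '(T,G,Q,E)'
    leaf 'H' → 'H'
  → '((T,G,Q,E),H)'
  internal I3 with children ['F', 'P', 'I0']
    leaf 'F' → 'F'
    leaf 'P' → 'P'
    internal I0 with children ['A', 'X', 'D', 'Y']
      leaf 'A' → 'A'
      leaf 'X' → 'X'
      leaf 'D' → 'D'
      leaf 'Y' → 'Y'
    → '(A,X,D,Y)'
  → '(F,P,(A,X,D,Y))'
→ '(((T,G,Q,E),H),(F,P,(A,X,D,Y)))'
Final: (((T,G,Q,E),H),(F,P,(A,X,D,Y)));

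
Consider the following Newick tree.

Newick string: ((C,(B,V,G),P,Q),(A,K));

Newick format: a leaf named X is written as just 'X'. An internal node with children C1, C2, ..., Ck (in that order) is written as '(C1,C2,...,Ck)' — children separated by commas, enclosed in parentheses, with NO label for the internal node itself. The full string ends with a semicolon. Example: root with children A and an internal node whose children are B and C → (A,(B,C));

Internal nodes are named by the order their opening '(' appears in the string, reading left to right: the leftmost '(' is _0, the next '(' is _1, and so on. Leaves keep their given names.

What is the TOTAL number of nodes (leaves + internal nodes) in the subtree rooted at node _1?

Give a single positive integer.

Newick: ((C,(B,V,G),P,Q),(A,K));
Locate _1: it is the '(' at position 1 (the 2nd '(' reading left to right).
Query: subtree rooted at _1
_1: subtree_size = 1 + 7
  C: subtree_size = 1 + 0
  _2: subtree_size = 1 + 3
    B: subtree_size = 1 + 0
    V: subtree_size = 1 + 0
    G: subtree_size = 1 + 0
  P: subtree_size = 1 + 0
  Q: subtree_size = 1 + 0
Total subtree size of _1: 8

Answer: 8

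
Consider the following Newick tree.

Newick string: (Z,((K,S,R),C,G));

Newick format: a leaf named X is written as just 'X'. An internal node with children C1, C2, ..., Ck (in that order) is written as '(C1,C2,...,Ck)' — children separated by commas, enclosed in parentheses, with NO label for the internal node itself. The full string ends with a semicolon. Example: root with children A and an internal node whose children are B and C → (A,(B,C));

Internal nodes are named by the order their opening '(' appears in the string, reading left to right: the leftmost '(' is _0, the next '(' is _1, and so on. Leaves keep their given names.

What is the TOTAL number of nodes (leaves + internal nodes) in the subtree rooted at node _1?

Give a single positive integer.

Newick: (Z,((K,S,R),C,G));
Locate _1: it is the '(' at position 3 (the 2nd '(' reading left to right).
Query: subtree rooted at _1
_1: subtree_size = 1 + 6
  _2: subtree_size = 1 + 3
    K: subtree_size = 1 + 0
    S: subtree_size = 1 + 0
    R: subtree_size = 1 + 0
  C: subtree_size = 1 + 0
  G: subtree_size = 1 + 0
Total subtree size of _1: 7

Answer: 7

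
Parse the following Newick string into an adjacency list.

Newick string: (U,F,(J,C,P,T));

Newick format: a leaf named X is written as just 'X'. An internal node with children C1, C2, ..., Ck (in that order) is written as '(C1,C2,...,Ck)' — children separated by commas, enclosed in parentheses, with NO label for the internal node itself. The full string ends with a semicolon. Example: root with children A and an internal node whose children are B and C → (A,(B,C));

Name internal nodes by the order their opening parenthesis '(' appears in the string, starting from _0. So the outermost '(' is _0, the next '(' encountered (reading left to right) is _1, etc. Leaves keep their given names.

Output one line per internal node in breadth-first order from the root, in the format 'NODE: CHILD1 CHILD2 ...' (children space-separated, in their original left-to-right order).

Answer: _0: U F _1
_1: J C P T

Derivation:
Input: (U,F,(J,C,P,T));
Scanning left-to-right, naming '(' by encounter order:
  pos 0: '(' -> open internal node _0 (depth 1)
  pos 5: '(' -> open internal node _1 (depth 2)
  pos 13: ')' -> close internal node _1 (now at depth 1)
  pos 14: ')' -> close internal node _0 (now at depth 0)
Total internal nodes: 2
BFS adjacency from root:
  _0: U F _1
  _1: J C P T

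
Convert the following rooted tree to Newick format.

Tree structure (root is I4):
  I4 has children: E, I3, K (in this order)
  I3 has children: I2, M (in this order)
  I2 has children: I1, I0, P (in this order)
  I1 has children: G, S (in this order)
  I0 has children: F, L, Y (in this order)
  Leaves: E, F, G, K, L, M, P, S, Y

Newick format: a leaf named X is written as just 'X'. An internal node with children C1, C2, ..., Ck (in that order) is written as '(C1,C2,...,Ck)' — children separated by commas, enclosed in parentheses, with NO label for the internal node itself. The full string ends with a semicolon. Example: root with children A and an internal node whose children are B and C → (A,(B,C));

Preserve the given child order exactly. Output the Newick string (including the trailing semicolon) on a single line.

internal I4 with children ['E', 'I3', 'K']
  leaf 'E' → 'E'
  internal I3 with children ['I2', 'M']
    internal I2 with children ['I1', 'I0', 'P']
      internal I1 with children ['G', 'S']
        leaf 'G' → 'G'
        leaf 'S' → 'S'
      → '(G,S)'
      internal I0 with children ['F', 'L', 'Y']
        leaf 'F' → 'F'
        leaf 'L' → 'L'
        leaf 'Y' → 'Y'
      → '(F,L,Y)'
      leaf 'P' → 'P'
    → '((G,S),(F,L,Y),P)'
    leaf 'M' → 'M'
  → '(((G,S),(F,L,Y),P),M)'
  leaf 'K' → 'K'
→ '(E,(((G,S),(F,L,Y),P),M),K)'
Final: (E,(((G,S),(F,L,Y),P),M),K);

Answer: (E,(((G,S),(F,L,Y),P),M),K);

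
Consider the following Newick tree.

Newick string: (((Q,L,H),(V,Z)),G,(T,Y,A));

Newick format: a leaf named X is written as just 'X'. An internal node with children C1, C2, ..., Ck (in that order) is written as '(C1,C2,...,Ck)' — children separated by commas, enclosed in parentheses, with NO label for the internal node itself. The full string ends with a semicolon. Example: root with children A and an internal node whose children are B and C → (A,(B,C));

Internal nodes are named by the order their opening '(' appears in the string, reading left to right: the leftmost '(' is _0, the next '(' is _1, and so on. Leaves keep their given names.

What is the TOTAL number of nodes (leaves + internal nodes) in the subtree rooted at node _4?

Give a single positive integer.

Answer: 4

Derivation:
Newick: (((Q,L,H),(V,Z)),G,(T,Y,A));
Locate _4: it is the '(' at position 19 (the 5th '(' reading left to right).
Query: subtree rooted at _4
_4: subtree_size = 1 + 3
  T: subtree_size = 1 + 0
  Y: subtree_size = 1 + 0
  A: subtree_size = 1 + 0
Total subtree size of _4: 4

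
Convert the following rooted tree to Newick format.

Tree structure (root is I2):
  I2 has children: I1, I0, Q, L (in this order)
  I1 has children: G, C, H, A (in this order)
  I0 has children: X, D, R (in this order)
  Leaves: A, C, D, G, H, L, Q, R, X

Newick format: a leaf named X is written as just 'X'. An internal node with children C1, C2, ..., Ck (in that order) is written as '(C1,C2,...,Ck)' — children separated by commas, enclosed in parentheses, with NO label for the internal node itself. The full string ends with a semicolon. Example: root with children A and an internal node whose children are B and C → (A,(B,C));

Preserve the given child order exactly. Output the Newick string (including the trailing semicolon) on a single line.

Answer: ((G,C,H,A),(X,D,R),Q,L);

Derivation:
internal I2 with children ['I1', 'I0', 'Q', 'L']
  internal I1 with children ['G', 'C', 'H', 'A']
    leaf 'G' → 'G'
    leaf 'C' → 'C'
    leaf 'H' → 'H'
    leaf 'A' → 'A'
  → '(G,C,H,A)'
  internal I0 with children ['X', 'D', 'R']
    leaf 'X' → 'X'
    leaf 'D' → 'D'
    leaf 'R' → 'R'
  → '(X,D,R)'
  leaf 'Q' → 'Q'
  leaf 'L' → 'L'
→ '((G,C,H,A),(X,D,R),Q,L)'
Final: ((G,C,H,A),(X,D,R),Q,L);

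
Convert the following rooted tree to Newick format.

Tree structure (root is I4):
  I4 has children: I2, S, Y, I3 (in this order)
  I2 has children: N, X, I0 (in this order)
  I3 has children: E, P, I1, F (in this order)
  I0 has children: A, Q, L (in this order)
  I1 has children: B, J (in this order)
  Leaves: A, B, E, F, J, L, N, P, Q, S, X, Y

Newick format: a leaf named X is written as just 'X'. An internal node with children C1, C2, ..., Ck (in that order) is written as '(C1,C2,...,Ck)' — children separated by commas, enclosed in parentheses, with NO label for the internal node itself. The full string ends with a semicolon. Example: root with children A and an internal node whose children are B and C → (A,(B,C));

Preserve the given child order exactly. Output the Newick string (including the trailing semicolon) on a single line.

internal I4 with children ['I2', 'S', 'Y', 'I3']
  internal I2 with children ['N', 'X', 'I0']
    leaf 'N' → 'N'
    leaf 'X' → 'X'
    internal I0 with children ['A', 'Q', 'L']
      leaf 'A' → 'A'
      leaf 'Q' → 'Q'
      leaf 'L' → 'L'
    → '(A,Q,L)'
  → '(N,X,(A,Q,L))'
  leaf 'S' → 'S'
  leaf 'Y' → 'Y'
  internal I3 with children ['E', 'P', 'I1', 'F']
    leaf 'E' → 'E'
    leaf 'P' → 'P'
    internal I1 with children ['B', 'J']
      leaf 'B' → 'B'
      leaf 'J' → 'J'
    → '(B,J)'
    leaf 'F' → 'F'
  → '(E,P,(B,J),F)'
→ '((N,X,(A,Q,L)),S,Y,(E,P,(B,J),F))'
Final: ((N,X,(A,Q,L)),S,Y,(E,P,(B,J),F));

Answer: ((N,X,(A,Q,L)),S,Y,(E,P,(B,J),F));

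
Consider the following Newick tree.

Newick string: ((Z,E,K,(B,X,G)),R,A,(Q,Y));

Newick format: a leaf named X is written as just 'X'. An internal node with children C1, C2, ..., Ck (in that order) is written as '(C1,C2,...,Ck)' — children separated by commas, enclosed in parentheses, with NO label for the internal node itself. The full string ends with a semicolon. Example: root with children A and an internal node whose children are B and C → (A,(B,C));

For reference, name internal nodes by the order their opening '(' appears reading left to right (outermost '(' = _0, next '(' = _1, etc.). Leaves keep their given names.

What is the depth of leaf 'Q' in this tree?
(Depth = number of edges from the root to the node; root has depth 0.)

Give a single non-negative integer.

Answer: 2

Derivation:
Newick: ((Z,E,K,(B,X,G)),R,A,(Q,Y));
Naming internals by '(' encounter order: outermost '(' = _0, next = _1, ...
Query node: Q
Path from root: _0 -> _3 -> Q
Depth of Q: 2 (number of edges from root)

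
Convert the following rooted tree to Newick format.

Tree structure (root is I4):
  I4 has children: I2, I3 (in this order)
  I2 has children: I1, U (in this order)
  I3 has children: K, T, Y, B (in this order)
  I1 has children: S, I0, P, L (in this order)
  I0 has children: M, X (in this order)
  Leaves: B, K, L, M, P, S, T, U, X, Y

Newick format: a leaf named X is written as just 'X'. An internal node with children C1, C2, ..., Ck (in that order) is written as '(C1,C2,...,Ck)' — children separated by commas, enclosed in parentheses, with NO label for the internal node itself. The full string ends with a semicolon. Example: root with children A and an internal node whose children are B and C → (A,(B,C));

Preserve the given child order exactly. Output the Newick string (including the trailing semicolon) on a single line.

internal I4 with children ['I2', 'I3']
  internal I2 with children ['I1', 'U']
    internal I1 with children ['S', 'I0', 'P', 'L']
      leaf 'S' → 'S'
      internal I0 with children ['M', 'X']
        leaf 'M' → 'M'
        leaf 'X' → 'X'
      → '(M,X)'
      leaf 'P' → 'P'
      leaf 'L' → 'L'
    → '(S,(M,X),P,L)'
    leaf 'U' → 'U'
  → '((S,(M,X),P,L),U)'
  internal I3 with children ['K', 'T', 'Y', 'B']
    leaf 'K' → 'K'
    leaf 'T' → 'T'
    leaf 'Y' → 'Y'
    leaf 'B' → 'B'
  → '(K,T,Y,B)'
→ '(((S,(M,X),P,L),U),(K,T,Y,B))'
Final: (((S,(M,X),P,L),U),(K,T,Y,B));

Answer: (((S,(M,X),P,L),U),(K,T,Y,B));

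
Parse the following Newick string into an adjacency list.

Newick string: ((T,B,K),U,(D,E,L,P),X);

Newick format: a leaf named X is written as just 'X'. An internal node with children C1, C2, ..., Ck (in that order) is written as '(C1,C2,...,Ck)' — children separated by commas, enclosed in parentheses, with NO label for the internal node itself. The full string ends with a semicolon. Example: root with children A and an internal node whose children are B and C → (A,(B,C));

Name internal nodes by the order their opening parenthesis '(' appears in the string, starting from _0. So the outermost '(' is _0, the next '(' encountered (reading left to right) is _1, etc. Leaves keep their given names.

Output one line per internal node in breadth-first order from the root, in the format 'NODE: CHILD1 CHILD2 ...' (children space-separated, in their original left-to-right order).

Input: ((T,B,K),U,(D,E,L,P),X);
Scanning left-to-right, naming '(' by encounter order:
  pos 0: '(' -> open internal node _0 (depth 1)
  pos 1: '(' -> open internal node _1 (depth 2)
  pos 7: ')' -> close internal node _1 (now at depth 1)
  pos 11: '(' -> open internal node _2 (depth 2)
  pos 19: ')' -> close internal node _2 (now at depth 1)
  pos 22: ')' -> close internal node _0 (now at depth 0)
Total internal nodes: 3
BFS adjacency from root:
  _0: _1 U _2 X
  _1: T B K
  _2: D E L P

Answer: _0: _1 U _2 X
_1: T B K
_2: D E L P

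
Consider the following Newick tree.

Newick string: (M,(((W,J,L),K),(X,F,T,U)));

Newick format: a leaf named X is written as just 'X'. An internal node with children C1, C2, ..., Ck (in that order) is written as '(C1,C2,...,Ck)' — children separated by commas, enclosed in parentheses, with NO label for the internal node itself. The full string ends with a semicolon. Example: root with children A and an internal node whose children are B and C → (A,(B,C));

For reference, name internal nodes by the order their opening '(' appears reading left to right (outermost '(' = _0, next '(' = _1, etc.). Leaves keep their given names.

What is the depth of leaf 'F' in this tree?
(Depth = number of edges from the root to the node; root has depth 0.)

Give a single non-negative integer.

Answer: 3

Derivation:
Newick: (M,(((W,J,L),K),(X,F,T,U)));
Naming internals by '(' encounter order: outermost '(' = _0, next = _1, ...
Query node: F
Path from root: _0 -> _1 -> _4 -> F
Depth of F: 3 (number of edges from root)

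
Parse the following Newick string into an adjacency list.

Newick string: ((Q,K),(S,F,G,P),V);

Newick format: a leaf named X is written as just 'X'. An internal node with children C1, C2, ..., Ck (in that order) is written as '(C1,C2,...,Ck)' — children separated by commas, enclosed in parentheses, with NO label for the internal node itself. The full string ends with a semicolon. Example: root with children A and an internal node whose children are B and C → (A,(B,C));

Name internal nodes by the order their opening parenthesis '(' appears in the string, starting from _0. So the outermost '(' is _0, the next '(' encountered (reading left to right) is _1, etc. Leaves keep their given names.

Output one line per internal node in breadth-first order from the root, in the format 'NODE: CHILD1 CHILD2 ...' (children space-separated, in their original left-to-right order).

Answer: _0: _1 _2 V
_1: Q K
_2: S F G P

Derivation:
Input: ((Q,K),(S,F,G,P),V);
Scanning left-to-right, naming '(' by encounter order:
  pos 0: '(' -> open internal node _0 (depth 1)
  pos 1: '(' -> open internal node _1 (depth 2)
  pos 5: ')' -> close internal node _1 (now at depth 1)
  pos 7: '(' -> open internal node _2 (depth 2)
  pos 15: ')' -> close internal node _2 (now at depth 1)
  pos 18: ')' -> close internal node _0 (now at depth 0)
Total internal nodes: 3
BFS adjacency from root:
  _0: _1 _2 V
  _1: Q K
  _2: S F G P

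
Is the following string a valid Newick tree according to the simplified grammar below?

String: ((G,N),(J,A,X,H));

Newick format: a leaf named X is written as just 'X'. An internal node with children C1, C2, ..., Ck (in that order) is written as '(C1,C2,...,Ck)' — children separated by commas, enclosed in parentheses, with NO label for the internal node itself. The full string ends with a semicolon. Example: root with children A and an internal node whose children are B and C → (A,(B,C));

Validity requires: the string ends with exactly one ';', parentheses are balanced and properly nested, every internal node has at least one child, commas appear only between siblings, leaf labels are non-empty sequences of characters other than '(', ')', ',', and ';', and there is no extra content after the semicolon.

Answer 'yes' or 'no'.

Answer: yes

Derivation:
Input: ((G,N),(J,A,X,H));
Paren balance: 3 '(' vs 3 ')' OK
Ends with single ';': True
Full parse: OK
Valid: True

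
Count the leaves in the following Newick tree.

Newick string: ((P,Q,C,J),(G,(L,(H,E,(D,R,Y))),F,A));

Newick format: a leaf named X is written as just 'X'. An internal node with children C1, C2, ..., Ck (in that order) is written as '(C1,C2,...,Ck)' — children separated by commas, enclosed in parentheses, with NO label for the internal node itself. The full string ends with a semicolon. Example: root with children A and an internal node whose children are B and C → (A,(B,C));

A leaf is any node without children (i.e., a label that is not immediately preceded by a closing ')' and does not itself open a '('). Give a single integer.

Answer: 13

Derivation:
Newick: ((P,Q,C,J),(G,(L,(H,E,(D,R,Y))),F,A));
Scan left-to-right; a leaf is any maximal label run not followed by '(':
  pos 2: leaf 'P' → count = 1
  pos 4: leaf 'Q' → count = 2
  pos 6: leaf 'C' → count = 3
  pos 8: leaf 'J' → count = 4
  pos 12: leaf 'G' → count = 5
  pos 15: leaf 'L' → count = 6
  pos 18: leaf 'H' → count = 7
  pos 20: leaf 'E' → count = 8
  pos 23: leaf 'D' → count = 9
  pos 25: leaf 'R' → count = 10
  pos 27: leaf 'Y' → count = 11
  pos 32: leaf 'F' → count = 12
  pos 34: leaf 'A' → count = 13
Total leaves: 13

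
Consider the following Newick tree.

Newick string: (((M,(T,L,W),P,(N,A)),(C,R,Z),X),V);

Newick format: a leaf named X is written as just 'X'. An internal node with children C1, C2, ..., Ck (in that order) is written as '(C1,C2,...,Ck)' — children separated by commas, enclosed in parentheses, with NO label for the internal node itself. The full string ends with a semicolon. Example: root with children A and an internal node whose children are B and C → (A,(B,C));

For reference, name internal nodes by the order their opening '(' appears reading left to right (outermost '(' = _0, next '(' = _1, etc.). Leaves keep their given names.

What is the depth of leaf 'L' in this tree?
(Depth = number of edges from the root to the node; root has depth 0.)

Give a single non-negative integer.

Newick: (((M,(T,L,W),P,(N,A)),(C,R,Z),X),V);
Naming internals by '(' encounter order: outermost '(' = _0, next = _1, ...
Query node: L
Path from root: _0 -> _1 -> _2 -> _3 -> L
Depth of L: 4 (number of edges from root)

Answer: 4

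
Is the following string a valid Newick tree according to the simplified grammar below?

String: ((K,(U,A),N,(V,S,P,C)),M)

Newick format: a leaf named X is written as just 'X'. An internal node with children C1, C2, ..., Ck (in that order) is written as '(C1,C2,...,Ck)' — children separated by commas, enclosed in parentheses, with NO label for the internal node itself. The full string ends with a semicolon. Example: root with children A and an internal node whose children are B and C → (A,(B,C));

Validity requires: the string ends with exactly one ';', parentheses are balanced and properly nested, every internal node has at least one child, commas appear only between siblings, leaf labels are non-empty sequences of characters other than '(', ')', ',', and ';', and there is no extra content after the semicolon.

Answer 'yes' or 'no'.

Input: ((K,(U,A),N,(V,S,P,C)),M)
Paren balance: 4 '(' vs 4 ')' OK
Ends with single ';': False
Full parse: FAILS (must end with ;)
Valid: False

Answer: no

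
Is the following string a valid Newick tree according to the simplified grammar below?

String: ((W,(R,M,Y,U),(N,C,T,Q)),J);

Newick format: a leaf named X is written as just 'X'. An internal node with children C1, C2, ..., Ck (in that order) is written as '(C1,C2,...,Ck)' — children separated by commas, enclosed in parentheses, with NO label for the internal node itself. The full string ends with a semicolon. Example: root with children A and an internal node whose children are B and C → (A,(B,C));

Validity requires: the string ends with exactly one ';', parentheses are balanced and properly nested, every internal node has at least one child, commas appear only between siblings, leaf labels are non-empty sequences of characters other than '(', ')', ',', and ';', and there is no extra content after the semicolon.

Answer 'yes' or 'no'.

Input: ((W,(R,M,Y,U),(N,C,T,Q)),J);
Paren balance: 4 '(' vs 4 ')' OK
Ends with single ';': True
Full parse: OK
Valid: True

Answer: yes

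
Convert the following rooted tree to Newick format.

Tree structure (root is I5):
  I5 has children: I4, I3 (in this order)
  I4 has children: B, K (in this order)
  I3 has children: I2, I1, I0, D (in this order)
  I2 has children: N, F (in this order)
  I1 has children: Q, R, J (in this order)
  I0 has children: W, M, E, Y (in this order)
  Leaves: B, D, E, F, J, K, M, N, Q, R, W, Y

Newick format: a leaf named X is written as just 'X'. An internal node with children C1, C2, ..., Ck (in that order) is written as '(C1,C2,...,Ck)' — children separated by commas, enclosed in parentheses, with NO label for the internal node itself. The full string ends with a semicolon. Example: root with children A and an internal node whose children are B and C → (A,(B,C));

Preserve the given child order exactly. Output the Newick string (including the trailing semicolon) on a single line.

internal I5 with children ['I4', 'I3']
  internal I4 with children ['B', 'K']
    leaf 'B' → 'B'
    leaf 'K' → 'K'
  → '(B,K)'
  internal I3 with children ['I2', 'I1', 'I0', 'D']
    internal I2 with children ['N', 'F']
      leaf 'N' → 'N'
      leaf 'F' → 'F'
    → '(N,F)'
    internal I1 with children ['Q', 'R', 'J']
      leaf 'Q' → 'Q'
      leaf 'R' → 'R'
      leaf 'J' → 'J'
    → '(Q,R,J)'
    internal I0 with children ['W', 'M', 'E', 'Y']
      leaf 'W' → 'W'
      leaf 'M' → 'M'
      leaf 'E' → 'E'
      leaf 'Y' → 'Y'
    → '(W,M,E,Y)'
    leaf 'D' → 'D'
  → '((N,F),(Q,R,J),(W,M,E,Y),D)'
→ '((B,K),((N,F),(Q,R,J),(W,M,E,Y),D))'
Final: ((B,K),((N,F),(Q,R,J),(W,M,E,Y),D));

Answer: ((B,K),((N,F),(Q,R,J),(W,M,E,Y),D));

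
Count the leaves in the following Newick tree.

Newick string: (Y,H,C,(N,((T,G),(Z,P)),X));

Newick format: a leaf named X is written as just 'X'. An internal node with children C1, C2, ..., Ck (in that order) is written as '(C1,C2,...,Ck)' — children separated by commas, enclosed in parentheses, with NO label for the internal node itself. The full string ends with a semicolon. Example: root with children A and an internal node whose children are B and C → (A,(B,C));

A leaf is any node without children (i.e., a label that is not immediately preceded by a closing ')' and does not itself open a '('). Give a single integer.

Answer: 9

Derivation:
Newick: (Y,H,C,(N,((T,G),(Z,P)),X));
Scan left-to-right; a leaf is any maximal label run not followed by '(':
  pos 1: leaf 'Y' → count = 1
  pos 3: leaf 'H' → count = 2
  pos 5: leaf 'C' → count = 3
  pos 8: leaf 'N' → count = 4
  pos 12: leaf 'T' → count = 5
  pos 14: leaf 'G' → count = 6
  pos 18: leaf 'Z' → count = 7
  pos 20: leaf 'P' → count = 8
  pos 24: leaf 'X' → count = 9
Total leaves: 9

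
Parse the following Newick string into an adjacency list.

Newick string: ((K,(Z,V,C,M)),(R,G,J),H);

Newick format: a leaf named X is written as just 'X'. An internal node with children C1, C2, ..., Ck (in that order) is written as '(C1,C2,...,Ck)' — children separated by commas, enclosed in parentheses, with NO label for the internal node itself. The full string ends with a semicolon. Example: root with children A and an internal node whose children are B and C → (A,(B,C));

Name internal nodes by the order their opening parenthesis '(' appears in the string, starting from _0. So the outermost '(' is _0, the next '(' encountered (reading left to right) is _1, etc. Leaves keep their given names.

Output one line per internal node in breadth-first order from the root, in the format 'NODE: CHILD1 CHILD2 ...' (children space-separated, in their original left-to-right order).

Input: ((K,(Z,V,C,M)),(R,G,J),H);
Scanning left-to-right, naming '(' by encounter order:
  pos 0: '(' -> open internal node _0 (depth 1)
  pos 1: '(' -> open internal node _1 (depth 2)
  pos 4: '(' -> open internal node _2 (depth 3)
  pos 12: ')' -> close internal node _2 (now at depth 2)
  pos 13: ')' -> close internal node _1 (now at depth 1)
  pos 15: '(' -> open internal node _3 (depth 2)
  pos 21: ')' -> close internal node _3 (now at depth 1)
  pos 24: ')' -> close internal node _0 (now at depth 0)
Total internal nodes: 4
BFS adjacency from root:
  _0: _1 _3 H
  _1: K _2
  _3: R G J
  _2: Z V C M

Answer: _0: _1 _3 H
_1: K _2
_3: R G J
_2: Z V C M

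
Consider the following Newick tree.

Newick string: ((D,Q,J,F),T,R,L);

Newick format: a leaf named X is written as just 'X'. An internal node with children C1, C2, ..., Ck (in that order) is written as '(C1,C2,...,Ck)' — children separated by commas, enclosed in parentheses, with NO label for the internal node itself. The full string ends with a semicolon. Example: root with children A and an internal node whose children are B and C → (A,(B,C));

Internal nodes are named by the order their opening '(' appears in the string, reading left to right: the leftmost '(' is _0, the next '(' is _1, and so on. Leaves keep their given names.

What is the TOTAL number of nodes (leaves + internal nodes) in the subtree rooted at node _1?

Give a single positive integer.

Newick: ((D,Q,J,F),T,R,L);
Locate _1: it is the '(' at position 1 (the 2nd '(' reading left to right).
Query: subtree rooted at _1
_1: subtree_size = 1 + 4
  D: subtree_size = 1 + 0
  Q: subtree_size = 1 + 0
  J: subtree_size = 1 + 0
  F: subtree_size = 1 + 0
Total subtree size of _1: 5

Answer: 5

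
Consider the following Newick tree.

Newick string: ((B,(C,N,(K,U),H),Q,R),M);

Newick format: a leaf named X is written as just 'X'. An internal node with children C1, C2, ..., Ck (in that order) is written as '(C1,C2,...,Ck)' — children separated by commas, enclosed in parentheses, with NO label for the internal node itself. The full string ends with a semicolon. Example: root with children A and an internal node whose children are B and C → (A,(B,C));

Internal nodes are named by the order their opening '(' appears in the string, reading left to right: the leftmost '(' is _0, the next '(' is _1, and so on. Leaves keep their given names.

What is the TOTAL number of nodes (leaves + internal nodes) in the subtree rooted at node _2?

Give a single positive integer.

Newick: ((B,(C,N,(K,U),H),Q,R),M);
Locate _2: it is the '(' at position 4 (the 3rd '(' reading left to right).
Query: subtree rooted at _2
_2: subtree_size = 1 + 6
  C: subtree_size = 1 + 0
  N: subtree_size = 1 + 0
  _3: subtree_size = 1 + 2
    K: subtree_size = 1 + 0
    U: subtree_size = 1 + 0
  H: subtree_size = 1 + 0
Total subtree size of _2: 7

Answer: 7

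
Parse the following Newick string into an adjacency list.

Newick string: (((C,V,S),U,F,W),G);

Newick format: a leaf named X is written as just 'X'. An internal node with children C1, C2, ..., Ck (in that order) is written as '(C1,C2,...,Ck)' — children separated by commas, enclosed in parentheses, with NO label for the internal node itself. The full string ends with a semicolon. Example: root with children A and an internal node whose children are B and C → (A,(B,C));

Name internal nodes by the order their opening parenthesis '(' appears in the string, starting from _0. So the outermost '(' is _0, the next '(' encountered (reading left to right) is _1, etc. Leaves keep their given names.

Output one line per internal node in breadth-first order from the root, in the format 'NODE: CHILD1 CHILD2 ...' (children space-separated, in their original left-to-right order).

Input: (((C,V,S),U,F,W),G);
Scanning left-to-right, naming '(' by encounter order:
  pos 0: '(' -> open internal node _0 (depth 1)
  pos 1: '(' -> open internal node _1 (depth 2)
  pos 2: '(' -> open internal node _2 (depth 3)
  pos 8: ')' -> close internal node _2 (now at depth 2)
  pos 15: ')' -> close internal node _1 (now at depth 1)
  pos 18: ')' -> close internal node _0 (now at depth 0)
Total internal nodes: 3
BFS adjacency from root:
  _0: _1 G
  _1: _2 U F W
  _2: C V S

Answer: _0: _1 G
_1: _2 U F W
_2: C V S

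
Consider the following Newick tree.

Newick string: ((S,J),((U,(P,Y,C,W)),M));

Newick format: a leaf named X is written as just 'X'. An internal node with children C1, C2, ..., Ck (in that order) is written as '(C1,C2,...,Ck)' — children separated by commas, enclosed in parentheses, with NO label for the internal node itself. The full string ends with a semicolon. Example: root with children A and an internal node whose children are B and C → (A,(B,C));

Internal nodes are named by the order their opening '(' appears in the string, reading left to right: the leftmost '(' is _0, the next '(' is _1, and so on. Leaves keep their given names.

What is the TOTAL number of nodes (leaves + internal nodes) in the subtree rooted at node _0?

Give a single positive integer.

Newick: ((S,J),((U,(P,Y,C,W)),M));
Locate _0: it is the '(' at position 0 (the 1st '(' reading left to right).
Query: subtree rooted at _0
_0: subtree_size = 1 + 12
  _1: subtree_size = 1 + 2
    S: subtree_size = 1 + 0
    J: subtree_size = 1 + 0
  _2: subtree_size = 1 + 8
    _3: subtree_size = 1 + 6
      U: subtree_size = 1 + 0
      _4: subtree_size = 1 + 4
        P: subtree_size = 1 + 0
        Y: subtree_size = 1 + 0
        C: subtree_size = 1 + 0
        W: subtree_size = 1 + 0
    M: subtree_size = 1 + 0
Total subtree size of _0: 13

Answer: 13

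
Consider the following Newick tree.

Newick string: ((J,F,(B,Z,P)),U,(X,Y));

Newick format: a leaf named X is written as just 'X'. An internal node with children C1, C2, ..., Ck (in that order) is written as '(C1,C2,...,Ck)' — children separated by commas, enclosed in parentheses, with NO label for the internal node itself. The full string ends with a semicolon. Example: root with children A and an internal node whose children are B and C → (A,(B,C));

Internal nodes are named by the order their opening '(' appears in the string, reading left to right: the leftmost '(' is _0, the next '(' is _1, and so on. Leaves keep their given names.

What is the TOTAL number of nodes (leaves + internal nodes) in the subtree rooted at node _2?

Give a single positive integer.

Newick: ((J,F,(B,Z,P)),U,(X,Y));
Locate _2: it is the '(' at position 6 (the 3rd '(' reading left to right).
Query: subtree rooted at _2
_2: subtree_size = 1 + 3
  B: subtree_size = 1 + 0
  Z: subtree_size = 1 + 0
  P: subtree_size = 1 + 0
Total subtree size of _2: 4

Answer: 4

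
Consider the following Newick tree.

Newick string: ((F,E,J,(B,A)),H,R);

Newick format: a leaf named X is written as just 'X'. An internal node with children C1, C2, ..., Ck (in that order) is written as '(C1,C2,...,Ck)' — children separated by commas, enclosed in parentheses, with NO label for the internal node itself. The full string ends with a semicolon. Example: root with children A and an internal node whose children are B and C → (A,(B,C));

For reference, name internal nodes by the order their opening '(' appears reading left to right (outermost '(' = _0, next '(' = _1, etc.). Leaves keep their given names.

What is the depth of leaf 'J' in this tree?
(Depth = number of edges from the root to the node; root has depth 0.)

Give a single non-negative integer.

Newick: ((F,E,J,(B,A)),H,R);
Naming internals by '(' encounter order: outermost '(' = _0, next = _1, ...
Query node: J
Path from root: _0 -> _1 -> J
Depth of J: 2 (number of edges from root)

Answer: 2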